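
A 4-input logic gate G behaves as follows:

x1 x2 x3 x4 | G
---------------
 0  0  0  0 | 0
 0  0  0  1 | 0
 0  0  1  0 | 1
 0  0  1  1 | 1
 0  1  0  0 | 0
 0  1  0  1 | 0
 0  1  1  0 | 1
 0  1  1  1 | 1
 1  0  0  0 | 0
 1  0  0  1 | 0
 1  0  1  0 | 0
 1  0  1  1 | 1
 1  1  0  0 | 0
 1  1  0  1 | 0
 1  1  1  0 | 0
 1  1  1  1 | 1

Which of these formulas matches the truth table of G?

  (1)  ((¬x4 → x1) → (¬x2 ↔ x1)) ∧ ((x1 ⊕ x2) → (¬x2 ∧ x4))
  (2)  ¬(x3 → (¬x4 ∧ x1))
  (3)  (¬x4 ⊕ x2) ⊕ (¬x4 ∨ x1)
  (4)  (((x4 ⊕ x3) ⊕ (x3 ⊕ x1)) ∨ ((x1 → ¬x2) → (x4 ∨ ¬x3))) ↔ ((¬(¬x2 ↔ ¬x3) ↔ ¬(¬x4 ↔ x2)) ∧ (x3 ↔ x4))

(1) fails at (0,0,0,0): the formula yields 1, G is 0.
(3) fails at (0,0,1,0): the formula yields 0, G is 1.
(4) fails at (0,0,1,1): the formula yields 0, G is 1.
That leaves (2). Evaluating it on every row reproduces the table of G exactly.

2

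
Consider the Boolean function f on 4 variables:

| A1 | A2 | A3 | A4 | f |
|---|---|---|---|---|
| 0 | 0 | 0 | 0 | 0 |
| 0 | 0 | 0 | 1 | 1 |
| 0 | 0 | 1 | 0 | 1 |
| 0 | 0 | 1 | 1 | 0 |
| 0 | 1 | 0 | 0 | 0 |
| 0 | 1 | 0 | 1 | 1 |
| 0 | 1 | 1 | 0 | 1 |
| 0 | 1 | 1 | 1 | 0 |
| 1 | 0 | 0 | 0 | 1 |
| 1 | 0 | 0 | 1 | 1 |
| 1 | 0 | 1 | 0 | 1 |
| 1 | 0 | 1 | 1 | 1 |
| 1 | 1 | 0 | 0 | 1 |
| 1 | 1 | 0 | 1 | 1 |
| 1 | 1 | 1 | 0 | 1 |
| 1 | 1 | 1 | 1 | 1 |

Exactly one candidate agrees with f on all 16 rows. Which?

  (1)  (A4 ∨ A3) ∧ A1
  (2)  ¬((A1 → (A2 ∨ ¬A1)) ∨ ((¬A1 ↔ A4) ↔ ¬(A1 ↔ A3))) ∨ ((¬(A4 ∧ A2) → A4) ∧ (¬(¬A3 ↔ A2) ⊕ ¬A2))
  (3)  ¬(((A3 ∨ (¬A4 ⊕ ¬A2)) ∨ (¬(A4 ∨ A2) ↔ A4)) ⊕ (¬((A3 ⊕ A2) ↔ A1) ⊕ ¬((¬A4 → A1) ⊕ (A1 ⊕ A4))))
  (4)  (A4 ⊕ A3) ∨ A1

4

(1) disagrees with f on (0,0,0,1) (formula → 0, table → 1); rule it out.
(2) disagrees with f on (0,0,0,1) (formula → 0, table → 1); rule it out.
(3) disagrees with f on (0,0,1,0) (formula → 0, table → 1); rule it out.
Only (4) survives; checking it on all 16 rows confirms it matches f.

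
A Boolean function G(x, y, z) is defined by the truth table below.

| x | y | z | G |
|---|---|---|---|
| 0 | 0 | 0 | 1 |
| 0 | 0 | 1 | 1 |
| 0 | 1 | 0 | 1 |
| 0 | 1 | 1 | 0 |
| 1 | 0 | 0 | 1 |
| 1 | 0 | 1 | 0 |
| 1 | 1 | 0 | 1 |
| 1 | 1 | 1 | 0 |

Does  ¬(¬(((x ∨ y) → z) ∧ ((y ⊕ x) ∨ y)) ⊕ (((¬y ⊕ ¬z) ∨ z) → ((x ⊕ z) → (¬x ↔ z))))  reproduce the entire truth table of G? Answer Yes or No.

Yes

Check the formula against G row by row:
  x=0, y=0, z=0: formula gives 1, G = 1 ✓
  x=0, y=0, z=1: formula gives 1, G = 1 ✓
  x=0, y=1, z=0: formula gives 1, G = 1 ✓
  x=0, y=1, z=1: formula gives 0, G = 0 ✓
  x=1, y=0, z=0: formula gives 1, G = 1 ✓
  … (the remaining 3 rows also agree.)
Every row agrees, so the formula is equivalent.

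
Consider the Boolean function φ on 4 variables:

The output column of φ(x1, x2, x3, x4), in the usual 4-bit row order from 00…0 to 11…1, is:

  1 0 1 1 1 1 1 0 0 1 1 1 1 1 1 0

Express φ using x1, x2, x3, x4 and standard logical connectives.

The 0-rows are (0,0,0,1), (0,1,1,1), (1,0,0,0), (1,1,1,1). Take each as a conjunction (¬x1·¬x2·¬x3·x4, ¬x1·x2·x3·x4, x1·¬x2·¬x3·¬x4, x1·x2·x3·x4), form their disjunction, and complement — that gives a formula that is 1 everywhere φ is.

φ(x1, x2, x3, x4) = ¬((((((¬x1 ∧ ¬x2) ∧ ¬x3) ∧ x4) ∨ (((¬x1 ∧ x2) ∧ x3) ∧ x4)) ∨ (((x1 ∧ ¬x2) ∧ ¬x3) ∧ ¬x4)) ∨ (((x1 ∧ x2) ∧ x3) ∧ x4))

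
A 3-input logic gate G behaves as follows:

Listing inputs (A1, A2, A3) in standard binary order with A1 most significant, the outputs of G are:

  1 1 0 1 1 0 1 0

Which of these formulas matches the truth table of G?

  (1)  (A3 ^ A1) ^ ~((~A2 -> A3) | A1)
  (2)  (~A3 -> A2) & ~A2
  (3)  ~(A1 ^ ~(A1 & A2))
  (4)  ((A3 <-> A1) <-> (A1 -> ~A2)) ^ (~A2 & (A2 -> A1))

(2): at (0,0,0) it gives 0, but G = 1 — eliminated.
(3): at (0,0,0) it gives 0, but G = 1 — eliminated.
(4): at (0,0,0) it gives 0, but G = 1 — eliminated.
That leaves (1). Evaluating it on every row reproduces the table of G exactly.

1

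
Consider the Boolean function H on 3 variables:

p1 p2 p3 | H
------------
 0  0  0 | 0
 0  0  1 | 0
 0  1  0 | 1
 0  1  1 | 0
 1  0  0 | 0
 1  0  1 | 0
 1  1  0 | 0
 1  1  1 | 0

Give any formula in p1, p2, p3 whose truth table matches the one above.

H(p1, p2, p3) = (¬p1 ∧ p2) ∧ ¬p3

H is 1 on exactly one input, (0,1,0), whose minterm is ¬p1·p2·¬p3. So H is just that conjunction.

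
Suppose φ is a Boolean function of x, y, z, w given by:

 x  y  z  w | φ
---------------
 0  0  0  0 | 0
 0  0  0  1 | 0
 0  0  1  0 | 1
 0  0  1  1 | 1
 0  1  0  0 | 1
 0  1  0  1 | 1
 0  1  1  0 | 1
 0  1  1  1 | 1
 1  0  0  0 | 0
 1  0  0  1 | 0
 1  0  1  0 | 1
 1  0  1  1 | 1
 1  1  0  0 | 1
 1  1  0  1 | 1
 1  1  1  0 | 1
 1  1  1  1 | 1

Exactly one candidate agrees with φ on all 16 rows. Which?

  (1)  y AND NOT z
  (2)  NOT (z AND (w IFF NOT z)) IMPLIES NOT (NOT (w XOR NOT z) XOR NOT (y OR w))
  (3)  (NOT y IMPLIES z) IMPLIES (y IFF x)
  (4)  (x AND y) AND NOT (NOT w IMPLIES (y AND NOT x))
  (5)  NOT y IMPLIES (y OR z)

5

(1) disagrees with φ on (0,0,1,0) (formula → 0, table → 1); rule it out.
(2) disagrees with φ on (0,1,0,1) (formula → 0, table → 1); rule it out.
(3) disagrees with φ on (0,0,0,0) (formula → 1, table → 0); rule it out.
(4) disagrees with φ on (0,0,1,0) (formula → 0, table → 1); rule it out.
Only (5) survives; checking it on all 16 rows confirms it matches φ.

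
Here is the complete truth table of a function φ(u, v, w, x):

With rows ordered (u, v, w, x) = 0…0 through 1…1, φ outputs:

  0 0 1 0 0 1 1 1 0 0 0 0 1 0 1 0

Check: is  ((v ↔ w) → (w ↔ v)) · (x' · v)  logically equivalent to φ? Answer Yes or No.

No

Test each input against both φ and the formula:
  u=0, v=0, w=0, x=0: formula gives 0, φ = 0 ✓
  u=0, v=0, w=0, x=1: formula gives 0, φ = 0 ✓
  u=0, v=0, w=1, x=0: formula gives 0, but φ = 1 ✗
Row (0,0,1,0) is a counterexample, so the formula is not equivalent to φ.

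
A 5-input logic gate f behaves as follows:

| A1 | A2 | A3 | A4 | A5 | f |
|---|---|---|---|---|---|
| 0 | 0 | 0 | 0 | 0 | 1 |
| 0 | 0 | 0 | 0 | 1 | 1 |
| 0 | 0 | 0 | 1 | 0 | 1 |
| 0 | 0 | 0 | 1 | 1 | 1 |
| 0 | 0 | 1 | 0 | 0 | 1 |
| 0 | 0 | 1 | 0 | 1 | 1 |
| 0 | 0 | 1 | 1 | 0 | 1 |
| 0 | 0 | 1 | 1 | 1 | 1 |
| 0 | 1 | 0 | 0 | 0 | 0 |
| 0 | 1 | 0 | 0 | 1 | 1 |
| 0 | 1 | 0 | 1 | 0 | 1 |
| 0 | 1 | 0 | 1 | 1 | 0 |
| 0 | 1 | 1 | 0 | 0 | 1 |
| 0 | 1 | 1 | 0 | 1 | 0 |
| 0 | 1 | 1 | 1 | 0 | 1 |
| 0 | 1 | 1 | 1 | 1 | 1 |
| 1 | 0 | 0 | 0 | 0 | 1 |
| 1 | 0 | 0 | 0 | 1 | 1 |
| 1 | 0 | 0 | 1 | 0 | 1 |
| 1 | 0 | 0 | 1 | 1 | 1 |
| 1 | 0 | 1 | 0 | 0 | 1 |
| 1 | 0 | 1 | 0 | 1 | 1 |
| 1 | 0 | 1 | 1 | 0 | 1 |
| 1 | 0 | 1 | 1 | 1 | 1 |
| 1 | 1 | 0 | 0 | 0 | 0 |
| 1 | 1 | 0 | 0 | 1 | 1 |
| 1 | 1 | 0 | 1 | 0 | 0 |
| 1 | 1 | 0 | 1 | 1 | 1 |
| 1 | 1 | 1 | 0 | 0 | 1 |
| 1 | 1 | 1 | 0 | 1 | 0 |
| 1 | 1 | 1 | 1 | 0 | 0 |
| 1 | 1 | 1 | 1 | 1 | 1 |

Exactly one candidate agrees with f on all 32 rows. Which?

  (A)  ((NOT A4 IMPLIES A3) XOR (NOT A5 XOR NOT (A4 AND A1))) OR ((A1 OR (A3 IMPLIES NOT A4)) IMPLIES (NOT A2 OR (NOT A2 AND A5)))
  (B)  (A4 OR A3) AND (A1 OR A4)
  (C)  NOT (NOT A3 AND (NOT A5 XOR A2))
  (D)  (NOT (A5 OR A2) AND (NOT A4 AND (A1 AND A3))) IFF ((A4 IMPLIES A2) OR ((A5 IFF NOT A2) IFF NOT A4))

(B) fails at (0,0,0,0,0): the formula yields 0, f is 1.
(C) fails at (0,0,0,0,0): the formula yields 0, f is 1.
(D) fails at (0,0,0,0,0): the formula yields 0, f is 1.
Only (A) survives; checking it on all 32 rows confirms it matches f.

A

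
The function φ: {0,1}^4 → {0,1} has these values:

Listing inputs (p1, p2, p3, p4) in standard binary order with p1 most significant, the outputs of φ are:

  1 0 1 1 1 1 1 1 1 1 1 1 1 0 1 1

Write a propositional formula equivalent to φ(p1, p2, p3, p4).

The 0-rows are (0,0,0,1), (1,1,0,1). Take each as a conjunction (¬p1·¬p2·¬p3·p4, p1·p2·¬p3·p4), form their disjunction, and complement — that gives a formula that is 1 everywhere φ is.

φ(p1, p2, p3, p4) = not ((((not p1 and not p2) and not p3) and p4) or (((p1 and p2) and not p3) and p4))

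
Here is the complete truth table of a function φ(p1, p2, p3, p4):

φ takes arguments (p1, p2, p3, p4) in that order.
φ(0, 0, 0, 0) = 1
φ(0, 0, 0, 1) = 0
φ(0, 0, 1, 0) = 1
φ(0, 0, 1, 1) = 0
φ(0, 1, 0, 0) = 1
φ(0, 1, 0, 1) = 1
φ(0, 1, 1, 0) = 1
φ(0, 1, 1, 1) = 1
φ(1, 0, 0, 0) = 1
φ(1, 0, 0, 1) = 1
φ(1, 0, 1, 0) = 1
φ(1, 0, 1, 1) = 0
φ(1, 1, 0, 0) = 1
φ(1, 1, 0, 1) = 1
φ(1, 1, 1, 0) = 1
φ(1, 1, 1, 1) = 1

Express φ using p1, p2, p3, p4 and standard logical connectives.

φ is 0 on only 3 rows — (0,0,0,1), (0,0,1,1), (1,0,1,1). Writing each as a minterm (¬p1·¬p2·¬p3·p4, ¬p1·¬p2·p3·p4, p1·¬p2·p3·p4) and OR-ing them characterizes exactly where φ=0, so φ is the negation of that disjunction.

φ(p1, p2, p3, p4) = ¬(((((¬p1 ∧ ¬p2) ∧ ¬p3) ∧ p4) ∨ (((¬p1 ∧ ¬p2) ∧ p3) ∧ p4)) ∨ (((p1 ∧ ¬p2) ∧ p3) ∧ p4))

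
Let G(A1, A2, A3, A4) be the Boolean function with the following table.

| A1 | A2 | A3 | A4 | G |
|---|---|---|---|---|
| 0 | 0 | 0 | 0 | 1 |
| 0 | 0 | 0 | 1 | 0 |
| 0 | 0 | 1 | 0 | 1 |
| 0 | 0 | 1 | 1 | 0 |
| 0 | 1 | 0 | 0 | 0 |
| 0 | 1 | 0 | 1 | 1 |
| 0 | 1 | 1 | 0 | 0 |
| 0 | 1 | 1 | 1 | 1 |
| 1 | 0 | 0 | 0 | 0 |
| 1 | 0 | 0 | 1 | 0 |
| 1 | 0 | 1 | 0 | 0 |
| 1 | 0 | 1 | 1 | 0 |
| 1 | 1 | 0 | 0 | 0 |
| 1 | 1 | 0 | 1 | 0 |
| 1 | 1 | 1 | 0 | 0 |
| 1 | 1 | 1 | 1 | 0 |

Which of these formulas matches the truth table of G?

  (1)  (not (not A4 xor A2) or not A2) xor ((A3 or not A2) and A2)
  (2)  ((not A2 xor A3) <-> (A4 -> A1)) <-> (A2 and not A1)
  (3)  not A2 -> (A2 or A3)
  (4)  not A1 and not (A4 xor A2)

4

(1) disagrees with G on (0,0,0,1) (formula → 1, table → 0); rule it out.
(2) disagrees with G on (0,0,0,0) (formula → 0, table → 1); rule it out.
(3) disagrees with G on (0,0,0,0) (formula → 0, table → 1); rule it out.
Only (4) survives; checking it on all 16 rows confirms it matches G.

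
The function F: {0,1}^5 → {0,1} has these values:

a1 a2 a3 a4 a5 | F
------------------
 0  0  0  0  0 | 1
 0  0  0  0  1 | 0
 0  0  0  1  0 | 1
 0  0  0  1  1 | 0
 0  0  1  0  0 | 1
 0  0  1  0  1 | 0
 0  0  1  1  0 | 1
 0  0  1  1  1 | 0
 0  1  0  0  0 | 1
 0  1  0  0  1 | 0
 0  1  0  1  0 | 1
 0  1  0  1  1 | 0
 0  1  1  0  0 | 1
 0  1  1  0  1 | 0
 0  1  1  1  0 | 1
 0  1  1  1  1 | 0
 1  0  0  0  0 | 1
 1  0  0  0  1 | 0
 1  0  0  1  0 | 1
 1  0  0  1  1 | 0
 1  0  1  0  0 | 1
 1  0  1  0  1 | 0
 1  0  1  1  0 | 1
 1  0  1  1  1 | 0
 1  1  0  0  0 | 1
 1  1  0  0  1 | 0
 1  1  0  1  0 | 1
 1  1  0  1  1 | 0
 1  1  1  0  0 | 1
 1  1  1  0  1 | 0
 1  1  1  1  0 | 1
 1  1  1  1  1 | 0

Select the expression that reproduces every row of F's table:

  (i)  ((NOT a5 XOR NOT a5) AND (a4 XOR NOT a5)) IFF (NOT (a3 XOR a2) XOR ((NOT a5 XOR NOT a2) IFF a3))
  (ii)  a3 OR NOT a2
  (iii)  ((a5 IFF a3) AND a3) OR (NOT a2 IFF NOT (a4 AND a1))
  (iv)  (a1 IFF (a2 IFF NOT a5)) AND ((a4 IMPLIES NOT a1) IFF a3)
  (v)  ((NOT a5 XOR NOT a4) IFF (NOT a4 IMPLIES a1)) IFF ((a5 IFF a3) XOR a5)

i

(ii) fails at (0,0,0,0,1): the formula yields 1, F is 0.
(iii) fails at (0,0,0,0,1): the formula yields 1, F is 0.
(iv) fails at (0,0,0,0,0): the formula yields 0, F is 1.
(v) fails at (0,0,1,0,0): the formula yields 0, F is 1.
That leaves (i). Evaluating it on every row reproduces the table of F exactly.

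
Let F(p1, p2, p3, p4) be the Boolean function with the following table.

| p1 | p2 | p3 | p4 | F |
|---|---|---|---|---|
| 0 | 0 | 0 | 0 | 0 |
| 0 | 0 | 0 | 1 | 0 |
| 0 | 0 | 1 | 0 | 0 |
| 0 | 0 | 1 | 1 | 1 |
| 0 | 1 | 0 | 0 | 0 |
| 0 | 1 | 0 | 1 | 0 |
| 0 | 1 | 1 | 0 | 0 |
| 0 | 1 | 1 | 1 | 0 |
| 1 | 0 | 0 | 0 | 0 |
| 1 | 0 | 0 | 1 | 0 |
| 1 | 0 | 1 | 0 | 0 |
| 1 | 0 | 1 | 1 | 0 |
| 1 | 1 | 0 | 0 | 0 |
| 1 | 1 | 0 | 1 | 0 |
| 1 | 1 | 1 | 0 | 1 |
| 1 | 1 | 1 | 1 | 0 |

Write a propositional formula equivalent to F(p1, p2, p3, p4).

Collect the rows where F=1 — (0,0,1,1), (1,1,1,0) — and write one minterm per row: ¬p1·¬p2·p3·p4, p1·p2·p3·¬p4. Their union (logical OR) reproduces the table exactly.

F(p1, p2, p3, p4) = (((p1' · p2') · p3) · p4) + (((p1 · p2) · p3) · p4')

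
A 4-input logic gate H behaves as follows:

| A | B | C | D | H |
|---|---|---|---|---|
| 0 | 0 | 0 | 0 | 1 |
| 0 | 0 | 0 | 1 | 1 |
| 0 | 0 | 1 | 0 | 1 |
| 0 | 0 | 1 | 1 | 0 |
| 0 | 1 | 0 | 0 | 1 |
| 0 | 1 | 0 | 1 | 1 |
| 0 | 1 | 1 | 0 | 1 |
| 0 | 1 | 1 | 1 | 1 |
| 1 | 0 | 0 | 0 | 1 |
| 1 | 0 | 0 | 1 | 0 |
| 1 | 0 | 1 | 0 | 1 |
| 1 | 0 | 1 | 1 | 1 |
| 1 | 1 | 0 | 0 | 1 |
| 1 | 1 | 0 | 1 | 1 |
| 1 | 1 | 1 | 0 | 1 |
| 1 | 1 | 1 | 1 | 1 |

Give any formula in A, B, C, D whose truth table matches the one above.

H(A, B, C, D) = ((((A' · B') · C) · D) + (((A · B') · C') · D))'

The 0-rows are (0,0,1,1), (1,0,0,1). Take each as a conjunction (¬A·¬B·C·D, A·¬B·¬C·D), form their disjunction, and complement — that gives a formula that is 1 everywhere H is.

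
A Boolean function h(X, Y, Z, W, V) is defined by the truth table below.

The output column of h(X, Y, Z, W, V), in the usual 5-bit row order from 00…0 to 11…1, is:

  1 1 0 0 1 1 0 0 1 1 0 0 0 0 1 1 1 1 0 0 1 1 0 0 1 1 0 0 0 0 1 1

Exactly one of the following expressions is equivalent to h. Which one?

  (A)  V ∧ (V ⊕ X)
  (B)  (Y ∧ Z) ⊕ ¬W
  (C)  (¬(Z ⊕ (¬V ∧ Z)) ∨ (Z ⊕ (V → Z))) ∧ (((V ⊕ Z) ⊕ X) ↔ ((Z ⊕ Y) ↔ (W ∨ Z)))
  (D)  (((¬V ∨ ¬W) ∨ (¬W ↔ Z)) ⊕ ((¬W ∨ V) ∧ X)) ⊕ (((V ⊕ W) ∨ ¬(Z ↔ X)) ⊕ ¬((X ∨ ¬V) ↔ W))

B

(A) fails at (0,0,0,0,0): the formula yields 0, h is 1.
(C) fails at (0,0,0,0,0): the formula yields 0, h is 1.
(D) fails at (0,0,0,0,0): the formula yields 0, h is 1.
(B) is the remaining candidate, and it agrees with h on all 32 inputs.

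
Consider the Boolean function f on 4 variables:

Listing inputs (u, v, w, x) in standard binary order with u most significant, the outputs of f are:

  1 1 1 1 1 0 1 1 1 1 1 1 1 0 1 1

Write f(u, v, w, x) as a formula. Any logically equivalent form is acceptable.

f(u, v, w, x) = NOT ((((NOT u AND v) AND NOT w) AND x) OR (((u AND v) AND NOT w) AND x))

There are just 2 zero rows: (0,1,0,1), (1,1,0,1). Their minterms are ¬u·v·¬w·x, u·v·¬w·x; the OR of those covers precisely the 0-outputs, and negating it yields f.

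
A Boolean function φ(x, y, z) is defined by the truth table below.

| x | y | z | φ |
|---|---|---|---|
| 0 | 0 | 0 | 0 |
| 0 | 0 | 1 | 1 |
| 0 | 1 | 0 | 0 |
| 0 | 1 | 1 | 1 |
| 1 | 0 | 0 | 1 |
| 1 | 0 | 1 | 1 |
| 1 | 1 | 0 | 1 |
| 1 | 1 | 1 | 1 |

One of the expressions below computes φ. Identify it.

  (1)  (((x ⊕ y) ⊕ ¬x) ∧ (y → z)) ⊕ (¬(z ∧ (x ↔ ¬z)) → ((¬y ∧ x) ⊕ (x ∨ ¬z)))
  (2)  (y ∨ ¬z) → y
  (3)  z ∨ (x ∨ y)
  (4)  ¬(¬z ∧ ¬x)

(1): at (0,0,1) it gives 0, but φ = 1 — eliminated.
(2): at (0,1,0) it gives 1, but φ = 0 — eliminated.
(3): at (0,1,0) it gives 1, but φ = 0 — eliminated.
Only (4) survives; checking it on all 8 rows confirms it matches φ.

4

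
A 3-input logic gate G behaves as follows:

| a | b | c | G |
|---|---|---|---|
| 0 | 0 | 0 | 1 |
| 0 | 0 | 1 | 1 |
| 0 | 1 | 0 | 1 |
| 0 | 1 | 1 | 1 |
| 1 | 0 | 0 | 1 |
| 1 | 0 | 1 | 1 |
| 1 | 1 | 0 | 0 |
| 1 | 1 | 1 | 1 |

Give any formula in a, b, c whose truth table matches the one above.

G is 0 on exactly one input, (1,1,0), whose minterm is a·b·¬c. So G is the negation of that single conjunction.

G(a, b, c) = not ((a and b) and not c)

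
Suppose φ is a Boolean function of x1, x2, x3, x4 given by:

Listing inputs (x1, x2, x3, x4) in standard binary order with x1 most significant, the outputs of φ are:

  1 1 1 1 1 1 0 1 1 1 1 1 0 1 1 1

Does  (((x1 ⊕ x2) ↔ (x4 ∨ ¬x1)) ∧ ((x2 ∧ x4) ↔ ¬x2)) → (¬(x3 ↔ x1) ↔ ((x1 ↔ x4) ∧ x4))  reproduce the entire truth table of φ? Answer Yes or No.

Test each input against both φ and the formula:
  x1=0, x2=0, x3=0, x4=0: formula gives 1, φ = 1 ✓
  x1=0, x2=0, x3=0, x4=1: formula gives 1, φ = 1 ✓
  x1=0, x2=0, x3=1, x4=0: formula gives 1, φ = 1 ✓
  x1=0, x2=0, x3=1, x4=1: formula gives 1, φ = 1 ✓
  … (the remaining 12 rows also agree.)
No disagreement on any input; they are logically equivalent.

Yes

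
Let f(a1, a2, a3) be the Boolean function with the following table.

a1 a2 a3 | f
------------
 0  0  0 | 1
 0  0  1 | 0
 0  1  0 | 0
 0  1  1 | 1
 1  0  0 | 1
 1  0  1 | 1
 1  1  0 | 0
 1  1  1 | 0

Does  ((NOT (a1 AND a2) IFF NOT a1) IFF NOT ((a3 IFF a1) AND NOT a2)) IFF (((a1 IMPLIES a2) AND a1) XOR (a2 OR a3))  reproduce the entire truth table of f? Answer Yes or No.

No

Evaluate ((NOT (a1 AND a2) IFF NOT a1) IFF NOT ((a3 IFF a1) AND NOT a2)) IFF (((a1 IMPLIES a2) AND a1) XOR (a2 OR a3)) on each row and compare to f:
  a1=0, a2=0, a3=0: formula gives 1, f = 1 ✓
  a1=0, a2=0, a3=1: formula gives 1, but f = 0 ✗
Since they disagree at (0,0,1), the expression is not a correct formula for f.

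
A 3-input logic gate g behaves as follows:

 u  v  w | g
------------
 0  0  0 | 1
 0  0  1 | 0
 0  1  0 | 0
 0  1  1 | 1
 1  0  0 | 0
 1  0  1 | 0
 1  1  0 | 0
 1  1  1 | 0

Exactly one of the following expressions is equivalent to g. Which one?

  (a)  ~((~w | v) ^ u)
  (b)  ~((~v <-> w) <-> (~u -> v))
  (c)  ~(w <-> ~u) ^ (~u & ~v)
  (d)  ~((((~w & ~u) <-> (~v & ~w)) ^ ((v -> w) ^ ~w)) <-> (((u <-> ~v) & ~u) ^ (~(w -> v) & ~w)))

(a) disagrees with g on (0,0,0) (formula → 0, table → 1); rule it out.
(b) disagrees with g on (0,0,0) (formula → 0, table → 1); rule it out.
(c) disagrees with g on (0,0,0) (formula → 0, table → 1); rule it out.
That leaves (d). Evaluating it on every row reproduces the table of g exactly.

d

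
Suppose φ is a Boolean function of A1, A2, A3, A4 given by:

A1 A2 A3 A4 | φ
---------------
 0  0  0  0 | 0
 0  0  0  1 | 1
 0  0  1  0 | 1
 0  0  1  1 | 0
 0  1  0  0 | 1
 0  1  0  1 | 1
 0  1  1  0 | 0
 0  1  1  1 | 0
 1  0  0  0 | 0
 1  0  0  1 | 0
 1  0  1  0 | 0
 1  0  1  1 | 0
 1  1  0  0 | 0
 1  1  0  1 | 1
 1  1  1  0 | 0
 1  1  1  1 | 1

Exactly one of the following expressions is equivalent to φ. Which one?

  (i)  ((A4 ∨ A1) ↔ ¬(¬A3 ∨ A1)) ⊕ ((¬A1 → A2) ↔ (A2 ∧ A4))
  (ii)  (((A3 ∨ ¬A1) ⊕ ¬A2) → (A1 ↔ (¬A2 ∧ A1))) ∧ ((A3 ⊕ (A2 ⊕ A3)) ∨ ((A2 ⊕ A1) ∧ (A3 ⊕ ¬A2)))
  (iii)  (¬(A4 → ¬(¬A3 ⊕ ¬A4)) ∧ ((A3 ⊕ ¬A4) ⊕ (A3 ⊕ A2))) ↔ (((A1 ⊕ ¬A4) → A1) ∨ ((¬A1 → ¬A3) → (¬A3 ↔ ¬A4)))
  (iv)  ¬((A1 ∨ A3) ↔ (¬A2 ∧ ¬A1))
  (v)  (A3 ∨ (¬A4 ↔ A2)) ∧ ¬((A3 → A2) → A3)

i

(ii) disagrees with φ on (0,0,0,1) (formula → 0, table → 1); rule it out.
(iii) disagrees with φ on (0,0,0,1) (formula → 0, table → 1); rule it out.
(iv) disagrees with φ on (0,0,0,0) (formula → 1, table → 0); rule it out.
(v) disagrees with φ on (0,0,1,0) (formula → 0, table → 1); rule it out.
That leaves (i). Evaluating it on every row reproduces the table of φ exactly.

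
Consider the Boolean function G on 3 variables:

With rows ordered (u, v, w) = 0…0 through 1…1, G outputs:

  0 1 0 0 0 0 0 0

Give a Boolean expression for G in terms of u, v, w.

G is 1 on exactly one input, (0,0,1), whose minterm is ¬u·¬v·w. So G is just that conjunction.

G(u, v, w) = (¬u ∧ ¬v) ∧ w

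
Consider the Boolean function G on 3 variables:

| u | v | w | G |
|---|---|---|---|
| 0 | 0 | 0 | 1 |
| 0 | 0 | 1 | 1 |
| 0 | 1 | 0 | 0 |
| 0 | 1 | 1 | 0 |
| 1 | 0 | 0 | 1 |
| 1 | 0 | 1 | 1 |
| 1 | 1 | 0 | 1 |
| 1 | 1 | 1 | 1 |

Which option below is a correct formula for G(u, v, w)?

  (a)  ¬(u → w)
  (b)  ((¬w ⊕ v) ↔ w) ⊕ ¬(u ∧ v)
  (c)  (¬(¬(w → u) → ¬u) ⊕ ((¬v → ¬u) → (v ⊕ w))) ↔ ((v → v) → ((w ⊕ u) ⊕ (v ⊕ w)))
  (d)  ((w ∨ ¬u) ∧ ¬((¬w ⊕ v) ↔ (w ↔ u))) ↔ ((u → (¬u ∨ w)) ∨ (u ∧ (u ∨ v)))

b

(a) disagrees with G on (0,0,0) (formula → 0, table → 1); rule it out.
(c) disagrees with G on (0,0,1) (formula → 0, table → 1); rule it out.
(d) disagrees with G on (0,0,0) (formula → 0, table → 1); rule it out.
Only (b) survives; checking it on all 8 rows confirms it matches G.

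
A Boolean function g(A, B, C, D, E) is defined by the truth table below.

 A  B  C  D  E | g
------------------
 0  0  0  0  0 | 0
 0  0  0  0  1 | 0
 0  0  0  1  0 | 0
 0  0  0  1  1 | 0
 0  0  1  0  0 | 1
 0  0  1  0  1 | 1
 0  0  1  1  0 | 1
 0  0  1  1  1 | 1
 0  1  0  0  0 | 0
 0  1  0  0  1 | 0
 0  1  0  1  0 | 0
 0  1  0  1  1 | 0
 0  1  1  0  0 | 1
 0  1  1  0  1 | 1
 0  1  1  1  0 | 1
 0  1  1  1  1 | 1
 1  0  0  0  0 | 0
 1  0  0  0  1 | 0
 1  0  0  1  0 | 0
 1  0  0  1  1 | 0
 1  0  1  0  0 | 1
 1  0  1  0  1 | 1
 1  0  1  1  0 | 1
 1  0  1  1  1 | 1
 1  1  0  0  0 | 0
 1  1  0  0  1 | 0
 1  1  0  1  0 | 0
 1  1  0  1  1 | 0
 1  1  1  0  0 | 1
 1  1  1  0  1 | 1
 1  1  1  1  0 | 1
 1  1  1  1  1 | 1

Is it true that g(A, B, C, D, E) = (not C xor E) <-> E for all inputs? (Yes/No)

Test each input against both g and the formula:
  A=0, B=0, C=0, D=0, E=0: formula gives 0, g = 0 ✓
  A=0, B=0, C=0, D=0, E=1: formula gives 0, g = 0 ✓
  A=0, B=0, C=0, D=1, E=0: formula gives 0, g = 0 ✓
  A=0, B=0, C=0, D=1, E=1: formula gives 0, g = 0 ✓
  …and likewise for the remaining 28 rows.
All 32 rows match — the expression computes g exactly.

Yes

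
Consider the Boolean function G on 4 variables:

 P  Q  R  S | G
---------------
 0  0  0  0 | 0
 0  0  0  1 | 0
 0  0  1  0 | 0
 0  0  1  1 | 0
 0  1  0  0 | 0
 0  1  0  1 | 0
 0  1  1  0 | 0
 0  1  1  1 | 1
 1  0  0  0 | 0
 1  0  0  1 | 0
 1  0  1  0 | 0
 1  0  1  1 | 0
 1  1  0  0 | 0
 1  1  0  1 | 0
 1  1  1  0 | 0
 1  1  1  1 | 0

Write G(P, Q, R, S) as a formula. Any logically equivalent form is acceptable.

G(P, Q, R, S) = ((¬P ∧ Q) ∧ R) ∧ S

Only row (0,1,1,1) gives 1. That row's minterm ¬P·Q·R·S is G directly.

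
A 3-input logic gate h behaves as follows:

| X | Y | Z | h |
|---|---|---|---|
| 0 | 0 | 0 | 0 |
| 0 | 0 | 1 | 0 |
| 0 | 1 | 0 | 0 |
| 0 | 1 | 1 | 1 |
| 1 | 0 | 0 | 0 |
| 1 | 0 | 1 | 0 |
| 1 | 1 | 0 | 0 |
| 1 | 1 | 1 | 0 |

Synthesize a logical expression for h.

h(X, Y, Z) = (not X and Y) and Z

h is 1 on exactly one input, (0,1,1), whose minterm is ¬X·Y·Z. So h is just that conjunction.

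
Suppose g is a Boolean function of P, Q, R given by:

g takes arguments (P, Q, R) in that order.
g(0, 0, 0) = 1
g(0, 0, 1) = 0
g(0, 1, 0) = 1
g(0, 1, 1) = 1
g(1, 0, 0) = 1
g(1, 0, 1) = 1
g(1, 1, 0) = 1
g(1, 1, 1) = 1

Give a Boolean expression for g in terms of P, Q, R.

g(P, Q, R) = ((P' · Q') · R)'

Only row (0,0,1) gives 0. So g is 1 everywhere except there — the complement of the minterm ¬P·¬Q·R.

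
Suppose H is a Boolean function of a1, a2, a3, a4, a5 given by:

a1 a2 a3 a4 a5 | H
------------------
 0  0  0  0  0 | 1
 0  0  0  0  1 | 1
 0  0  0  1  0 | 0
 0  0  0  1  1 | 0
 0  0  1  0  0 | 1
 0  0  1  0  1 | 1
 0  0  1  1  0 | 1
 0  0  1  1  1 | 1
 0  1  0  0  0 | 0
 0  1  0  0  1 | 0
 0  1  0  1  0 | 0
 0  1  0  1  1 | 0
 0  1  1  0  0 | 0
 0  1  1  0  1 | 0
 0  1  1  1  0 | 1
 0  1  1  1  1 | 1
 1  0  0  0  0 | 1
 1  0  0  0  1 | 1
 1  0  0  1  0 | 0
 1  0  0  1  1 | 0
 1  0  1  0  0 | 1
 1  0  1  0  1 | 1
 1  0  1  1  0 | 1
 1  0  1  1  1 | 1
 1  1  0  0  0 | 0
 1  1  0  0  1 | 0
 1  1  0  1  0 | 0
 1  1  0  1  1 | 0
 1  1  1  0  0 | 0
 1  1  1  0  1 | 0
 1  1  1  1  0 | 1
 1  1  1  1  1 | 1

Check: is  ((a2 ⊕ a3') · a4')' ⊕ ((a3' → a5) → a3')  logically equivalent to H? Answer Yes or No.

Evaluate ((a2 ⊕ a3') · a4')' ⊕ ((a3' → a5) → a3') on each row and compare to H:
  a1=0, a2=0, a3=0, a4=0, a5=0: formula gives 1, H = 1 ✓
  a1=0, a2=0, a3=0, a4=0, a5=1: formula gives 1, H = 1 ✓
  a1=0, a2=0, a3=0, a4=1, a5=0: formula gives 0, H = 0 ✓
  a1=0, a2=0, a3=0, a4=1, a5=1: formula gives 0, H = 0 ✓
  … (the remaining 28 rows also agree.)
All 32 rows match — the expression computes H exactly.

Yes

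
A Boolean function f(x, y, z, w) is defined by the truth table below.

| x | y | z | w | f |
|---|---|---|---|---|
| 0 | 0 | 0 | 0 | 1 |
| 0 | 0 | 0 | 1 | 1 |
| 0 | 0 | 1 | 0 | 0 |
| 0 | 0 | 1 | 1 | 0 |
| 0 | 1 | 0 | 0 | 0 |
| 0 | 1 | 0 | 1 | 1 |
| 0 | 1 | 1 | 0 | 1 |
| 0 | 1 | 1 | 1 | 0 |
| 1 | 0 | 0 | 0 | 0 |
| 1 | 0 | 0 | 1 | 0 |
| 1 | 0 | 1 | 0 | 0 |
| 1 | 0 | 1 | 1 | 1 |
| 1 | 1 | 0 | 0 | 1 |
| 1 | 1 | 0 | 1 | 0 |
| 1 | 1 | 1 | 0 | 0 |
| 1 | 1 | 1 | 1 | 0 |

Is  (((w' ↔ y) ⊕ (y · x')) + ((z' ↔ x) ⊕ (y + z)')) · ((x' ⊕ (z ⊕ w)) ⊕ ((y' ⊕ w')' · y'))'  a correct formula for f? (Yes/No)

Yes

Evaluate (((w' ↔ y) ⊕ (y · x')) + ((z' ↔ x) ⊕ (y + z)')) · ((x' ⊕ (z ⊕ w)) ⊕ ((y' ⊕ w')' · y'))' on each row and compare to f:
  x=0, y=0, z=0, w=0: formula gives 1, f = 1 ✓
  x=0, y=0, z=0, w=1: formula gives 1, f = 1 ✓
  x=0, y=0, z=1, w=0: formula gives 0, f = 0 ✓
  x=0, y=0, z=1, w=1: formula gives 0, f = 0 ✓
  … (the remaining 12 rows also agree.)
No disagreement on any input; they are logically equivalent.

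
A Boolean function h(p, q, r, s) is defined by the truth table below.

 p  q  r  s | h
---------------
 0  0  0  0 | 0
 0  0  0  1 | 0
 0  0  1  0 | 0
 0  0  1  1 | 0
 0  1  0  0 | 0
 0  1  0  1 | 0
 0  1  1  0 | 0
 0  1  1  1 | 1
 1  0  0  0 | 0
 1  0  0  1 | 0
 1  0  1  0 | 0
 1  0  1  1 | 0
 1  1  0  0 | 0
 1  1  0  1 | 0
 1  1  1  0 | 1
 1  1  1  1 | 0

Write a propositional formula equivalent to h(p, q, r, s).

Collect the rows where h=1 — (0,1,1,1), (1,1,1,0) — and write one minterm per row: ¬p·q·r·s, p·q·r·¬s. Their union (logical OR) reproduces the table exactly.

h(p, q, r, s) = (((¬p ∧ q) ∧ r) ∧ s) ∨ (((p ∧ q) ∧ r) ∧ ¬s)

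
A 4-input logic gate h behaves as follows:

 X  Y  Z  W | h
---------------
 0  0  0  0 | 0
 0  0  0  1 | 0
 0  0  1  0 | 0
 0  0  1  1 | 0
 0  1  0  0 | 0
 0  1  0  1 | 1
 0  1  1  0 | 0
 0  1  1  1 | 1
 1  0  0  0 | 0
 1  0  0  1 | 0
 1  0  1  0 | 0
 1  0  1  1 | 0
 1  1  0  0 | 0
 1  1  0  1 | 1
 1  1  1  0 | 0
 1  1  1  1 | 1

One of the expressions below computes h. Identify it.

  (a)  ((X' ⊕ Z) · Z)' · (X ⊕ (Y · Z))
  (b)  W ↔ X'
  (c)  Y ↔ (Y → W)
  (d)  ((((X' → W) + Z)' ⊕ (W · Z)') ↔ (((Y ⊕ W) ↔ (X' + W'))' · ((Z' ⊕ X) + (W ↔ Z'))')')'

(a) disagrees with h on (0,1,0,1) (formula → 0, table → 1); rule it out.
(b) disagrees with h on (0,0,0,1) (formula → 1, table → 0); rule it out.
(d) disagrees with h on (0,0,0,0) (formula → 1, table → 0); rule it out.
Only (c) survives; checking it on all 16 rows confirms it matches h.

c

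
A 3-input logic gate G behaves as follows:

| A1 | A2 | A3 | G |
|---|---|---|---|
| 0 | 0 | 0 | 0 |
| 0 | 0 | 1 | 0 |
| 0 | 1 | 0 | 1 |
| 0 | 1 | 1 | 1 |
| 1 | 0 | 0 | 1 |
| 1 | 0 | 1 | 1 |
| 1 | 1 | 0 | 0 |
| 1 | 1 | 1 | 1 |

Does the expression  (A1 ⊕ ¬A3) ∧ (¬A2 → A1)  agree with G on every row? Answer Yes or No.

Check the formula against G row by row:
  A1=0, A2=0, A3=0: formula gives 0, G = 0 ✓
  A1=0, A2=0, A3=1: formula gives 0, G = 0 ✓
  A1=0, A2=1, A3=0: formula gives 1, G = 1 ✓
  A1=0, A2=1, A3=1: formula gives 0, but G = 1 ✗
A single disagreement suffices: at (0,1,1) they differ, so the formula does not compute G.

No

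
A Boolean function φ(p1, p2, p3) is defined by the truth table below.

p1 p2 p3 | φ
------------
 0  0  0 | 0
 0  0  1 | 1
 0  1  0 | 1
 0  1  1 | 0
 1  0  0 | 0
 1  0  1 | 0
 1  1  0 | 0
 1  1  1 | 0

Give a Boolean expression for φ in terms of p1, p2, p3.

φ(p1, p2, p3) = ((~p1 & ~p2) & p3) | ((~p1 & p2) & ~p3)

Collect the rows where φ=1 — (0,0,1), (0,1,0) — and write one minterm per row: ¬p1·¬p2·p3, ¬p1·p2·¬p3. Their union (logical OR) reproduces the table exactly.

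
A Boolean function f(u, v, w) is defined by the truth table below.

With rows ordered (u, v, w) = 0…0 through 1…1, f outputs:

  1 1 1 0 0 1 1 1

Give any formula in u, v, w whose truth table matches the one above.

f is 0 on only 2 rows — (0,1,1), (1,0,0). Writing each as a minterm (¬u·v·w, u·¬v·¬w) and OR-ing them characterizes exactly where f=0, so f is the negation of that disjunction.

f(u, v, w) = NOT (((NOT u AND v) AND w) OR ((u AND NOT v) AND NOT w))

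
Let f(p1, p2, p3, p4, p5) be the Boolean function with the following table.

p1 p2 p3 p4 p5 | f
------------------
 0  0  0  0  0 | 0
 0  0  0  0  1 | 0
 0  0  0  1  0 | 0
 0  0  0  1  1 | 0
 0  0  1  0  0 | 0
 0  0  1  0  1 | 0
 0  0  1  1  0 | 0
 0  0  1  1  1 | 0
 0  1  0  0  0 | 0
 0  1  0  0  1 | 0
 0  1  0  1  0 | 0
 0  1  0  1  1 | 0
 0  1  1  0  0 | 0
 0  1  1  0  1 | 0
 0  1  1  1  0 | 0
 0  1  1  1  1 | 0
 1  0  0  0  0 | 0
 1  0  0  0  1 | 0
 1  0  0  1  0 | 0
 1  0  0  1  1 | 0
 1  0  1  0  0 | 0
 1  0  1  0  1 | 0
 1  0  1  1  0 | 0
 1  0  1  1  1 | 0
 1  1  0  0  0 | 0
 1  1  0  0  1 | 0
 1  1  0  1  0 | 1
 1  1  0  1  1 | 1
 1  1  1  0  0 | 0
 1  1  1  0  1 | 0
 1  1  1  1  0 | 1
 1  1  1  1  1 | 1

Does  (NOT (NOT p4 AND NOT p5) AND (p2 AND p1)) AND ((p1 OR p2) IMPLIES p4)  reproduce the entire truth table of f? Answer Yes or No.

Yes

Check the formula against f row by row:
  p1=0, p2=0, p3=0, p4=0, p5=0: formula gives 0, f = 0 ✓
  p1=0, p2=0, p3=0, p4=0, p5=1: formula gives 0, f = 0 ✓
  p1=0, p2=0, p3=0, p4=1, p5=0: formula gives 0, f = 0 ✓
  p1=0, p2=0, p3=0, p4=1, p5=1: formula gives 0, f = 0 ✓
  …and likewise for the remaining 28 rows.
No disagreement on any input; they are logically equivalent.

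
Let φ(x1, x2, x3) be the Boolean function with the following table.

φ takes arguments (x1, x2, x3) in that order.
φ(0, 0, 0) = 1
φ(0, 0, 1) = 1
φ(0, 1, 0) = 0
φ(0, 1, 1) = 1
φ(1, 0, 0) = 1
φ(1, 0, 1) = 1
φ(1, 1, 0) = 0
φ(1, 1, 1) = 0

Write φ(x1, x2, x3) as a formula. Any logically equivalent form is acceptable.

φ(x1, x2, x3) = ¬((((¬x1 ∧ x2) ∧ ¬x3) ∨ ((x1 ∧ x2) ∧ ¬x3)) ∨ ((x1 ∧ x2) ∧ x3))

φ is 0 on only 3 rows — (0,1,0), (1,1,0), (1,1,1). Writing each as a minterm (¬x1·x2·¬x3, x1·x2·¬x3, x1·x2·x3) and OR-ing them characterizes exactly where φ=0, so φ is the negation of that disjunction.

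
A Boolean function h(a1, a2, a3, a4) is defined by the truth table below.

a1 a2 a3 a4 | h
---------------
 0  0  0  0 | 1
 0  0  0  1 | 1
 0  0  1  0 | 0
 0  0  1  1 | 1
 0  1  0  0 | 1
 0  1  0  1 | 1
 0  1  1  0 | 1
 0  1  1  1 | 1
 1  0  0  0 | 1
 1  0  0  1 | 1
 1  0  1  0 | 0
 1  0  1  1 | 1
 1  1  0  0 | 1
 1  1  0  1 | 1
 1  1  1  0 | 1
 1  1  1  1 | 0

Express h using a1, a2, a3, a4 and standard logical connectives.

h is 0 on only 3 rows — (0,0,1,0), (1,0,1,0), (1,1,1,1). Writing each as a minterm (¬a1·¬a2·a3·¬a4, a1·¬a2·a3·¬a4, a1·a2·a3·a4) and OR-ing them characterizes exactly where h=0, so h is the negation of that disjunction.

h(a1, a2, a3, a4) = ¬(((((¬a1 ∧ ¬a2) ∧ a3) ∧ ¬a4) ∨ (((a1 ∧ ¬a2) ∧ a3) ∧ ¬a4)) ∨ (((a1 ∧ a2) ∧ a3) ∧ a4))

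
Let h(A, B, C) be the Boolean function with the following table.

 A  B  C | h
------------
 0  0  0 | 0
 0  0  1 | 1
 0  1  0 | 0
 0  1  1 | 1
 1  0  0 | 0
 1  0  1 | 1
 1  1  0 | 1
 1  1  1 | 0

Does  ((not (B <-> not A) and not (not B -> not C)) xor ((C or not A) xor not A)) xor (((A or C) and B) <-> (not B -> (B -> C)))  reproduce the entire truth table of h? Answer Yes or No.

Test each input against both h and the formula:
  A=0, B=0, C=0: formula gives 0, h = 0 ✓
  A=0, B=0, C=1: formula gives 1, h = 1 ✓
  A=0, B=1, C=0: formula gives 0, h = 0 ✓
  A=0, B=1, C=1: formula gives 1, h = 1 ✓
  A=1, B=0, C=0: formula gives 0, h = 0 ✓
  …and likewise for the remaining 3 rows.
All 8 rows match — the expression computes h exactly.

Yes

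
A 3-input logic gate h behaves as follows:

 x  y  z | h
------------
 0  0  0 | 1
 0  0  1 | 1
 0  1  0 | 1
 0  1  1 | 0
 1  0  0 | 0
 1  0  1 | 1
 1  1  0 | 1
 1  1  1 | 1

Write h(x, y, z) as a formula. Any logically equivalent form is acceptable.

h(x, y, z) = (((x' · y) · z) + ((x · y') · z'))'

h is 0 on only 2 rows — (0,1,1), (1,0,0). Writing each as a minterm (¬x·y·z, x·¬y·¬z) and OR-ing them characterizes exactly where h=0, so h is the negation of that disjunction.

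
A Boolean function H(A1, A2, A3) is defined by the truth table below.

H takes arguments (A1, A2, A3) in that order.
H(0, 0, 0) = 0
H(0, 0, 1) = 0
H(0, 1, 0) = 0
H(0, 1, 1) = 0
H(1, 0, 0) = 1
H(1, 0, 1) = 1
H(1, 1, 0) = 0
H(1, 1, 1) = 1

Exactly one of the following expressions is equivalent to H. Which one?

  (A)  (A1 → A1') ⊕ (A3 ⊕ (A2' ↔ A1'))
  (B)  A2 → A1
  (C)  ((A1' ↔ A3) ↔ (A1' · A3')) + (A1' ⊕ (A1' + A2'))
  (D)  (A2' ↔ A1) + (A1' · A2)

(A): at (0,0,1) it gives 1, but H = 0 — eliminated.
(B): at (0,0,0) it gives 1, but H = 0 — eliminated.
(D): at (0,1,0) it gives 1, but H = 0 — eliminated.
That leaves (C). Evaluating it on every row reproduces the table of H exactly.

C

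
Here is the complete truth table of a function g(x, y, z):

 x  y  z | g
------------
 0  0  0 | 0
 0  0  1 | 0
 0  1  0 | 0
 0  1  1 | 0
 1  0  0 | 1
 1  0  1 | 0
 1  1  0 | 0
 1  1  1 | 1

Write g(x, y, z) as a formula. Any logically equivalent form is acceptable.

g(x, y, z) = ((x ∧ ¬y) ∧ ¬z) ∨ ((x ∧ y) ∧ z)

g=1 on 2 inputs: (1,0,0), (1,1,1). Reading each as a conjunction of literals (x·¬y·¬z, x·y·z) and taking the OR gives the canonical DNF.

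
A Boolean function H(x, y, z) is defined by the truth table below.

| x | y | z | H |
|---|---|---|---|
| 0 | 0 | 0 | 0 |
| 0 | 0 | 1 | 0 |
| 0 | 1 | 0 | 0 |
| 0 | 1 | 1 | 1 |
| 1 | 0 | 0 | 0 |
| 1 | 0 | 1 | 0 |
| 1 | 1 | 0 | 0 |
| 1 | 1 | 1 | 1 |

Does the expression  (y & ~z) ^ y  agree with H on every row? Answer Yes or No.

Check the formula against H row by row:
  x=0, y=0, z=0: formula gives 0, H = 0 ✓
  x=0, y=0, z=1: formula gives 0, H = 0 ✓
  x=0, y=1, z=0: formula gives 0, H = 0 ✓
  x=0, y=1, z=1: formula gives 1, H = 1 ✓
  x=1, y=0, z=0: formula gives 0, H = 0 ✓
  … (the remaining 3 rows also agree.)
Every row agrees, so the formula is equivalent.

Yes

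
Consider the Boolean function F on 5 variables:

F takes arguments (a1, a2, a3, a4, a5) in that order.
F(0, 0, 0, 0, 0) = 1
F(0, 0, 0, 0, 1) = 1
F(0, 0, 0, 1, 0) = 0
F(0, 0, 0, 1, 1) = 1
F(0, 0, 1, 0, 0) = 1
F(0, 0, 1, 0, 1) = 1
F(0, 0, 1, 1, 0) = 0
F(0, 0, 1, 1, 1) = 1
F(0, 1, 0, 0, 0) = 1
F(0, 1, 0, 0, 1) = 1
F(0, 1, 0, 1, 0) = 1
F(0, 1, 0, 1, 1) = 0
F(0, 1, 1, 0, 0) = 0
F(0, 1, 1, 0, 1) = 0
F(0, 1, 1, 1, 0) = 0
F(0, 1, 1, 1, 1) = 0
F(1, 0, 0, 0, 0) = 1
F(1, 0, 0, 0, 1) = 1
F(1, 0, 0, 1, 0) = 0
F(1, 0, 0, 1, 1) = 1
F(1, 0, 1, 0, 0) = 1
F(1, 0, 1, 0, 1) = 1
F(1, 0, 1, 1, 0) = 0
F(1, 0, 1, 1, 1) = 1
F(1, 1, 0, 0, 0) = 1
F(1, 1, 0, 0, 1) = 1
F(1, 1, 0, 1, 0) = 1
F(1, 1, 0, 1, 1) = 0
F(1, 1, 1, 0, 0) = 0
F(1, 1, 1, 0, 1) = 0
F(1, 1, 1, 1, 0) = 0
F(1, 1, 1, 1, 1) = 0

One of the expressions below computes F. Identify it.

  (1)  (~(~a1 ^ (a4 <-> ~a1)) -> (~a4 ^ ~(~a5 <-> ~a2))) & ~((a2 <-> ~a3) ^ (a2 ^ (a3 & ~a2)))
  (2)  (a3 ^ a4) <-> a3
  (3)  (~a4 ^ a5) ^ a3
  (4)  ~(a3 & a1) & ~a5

1

(2) disagrees with F on (0,0,0,1,1) (formula → 0, table → 1); rule it out.
(3) disagrees with F on (0,0,0,0,1) (formula → 0, table → 1); rule it out.
(4) disagrees with F on (0,0,0,0,1) (formula → 0, table → 1); rule it out.
(1) is the remaining candidate, and it agrees with F on all 32 inputs.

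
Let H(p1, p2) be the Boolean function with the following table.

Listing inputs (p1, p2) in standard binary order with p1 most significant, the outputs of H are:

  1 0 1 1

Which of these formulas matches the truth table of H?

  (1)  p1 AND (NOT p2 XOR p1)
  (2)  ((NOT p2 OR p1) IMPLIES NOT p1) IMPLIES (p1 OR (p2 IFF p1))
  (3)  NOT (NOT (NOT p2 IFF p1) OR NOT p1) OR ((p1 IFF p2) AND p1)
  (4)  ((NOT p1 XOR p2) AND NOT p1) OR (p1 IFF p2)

2

(1): at (0,0) it gives 0, but H = 1 — eliminated.
(3): at (0,0) it gives 0, but H = 1 — eliminated.
(4): at (1,0) it gives 0, but H = 1 — eliminated.
That leaves (2). Evaluating it on every row reproduces the table of H exactly.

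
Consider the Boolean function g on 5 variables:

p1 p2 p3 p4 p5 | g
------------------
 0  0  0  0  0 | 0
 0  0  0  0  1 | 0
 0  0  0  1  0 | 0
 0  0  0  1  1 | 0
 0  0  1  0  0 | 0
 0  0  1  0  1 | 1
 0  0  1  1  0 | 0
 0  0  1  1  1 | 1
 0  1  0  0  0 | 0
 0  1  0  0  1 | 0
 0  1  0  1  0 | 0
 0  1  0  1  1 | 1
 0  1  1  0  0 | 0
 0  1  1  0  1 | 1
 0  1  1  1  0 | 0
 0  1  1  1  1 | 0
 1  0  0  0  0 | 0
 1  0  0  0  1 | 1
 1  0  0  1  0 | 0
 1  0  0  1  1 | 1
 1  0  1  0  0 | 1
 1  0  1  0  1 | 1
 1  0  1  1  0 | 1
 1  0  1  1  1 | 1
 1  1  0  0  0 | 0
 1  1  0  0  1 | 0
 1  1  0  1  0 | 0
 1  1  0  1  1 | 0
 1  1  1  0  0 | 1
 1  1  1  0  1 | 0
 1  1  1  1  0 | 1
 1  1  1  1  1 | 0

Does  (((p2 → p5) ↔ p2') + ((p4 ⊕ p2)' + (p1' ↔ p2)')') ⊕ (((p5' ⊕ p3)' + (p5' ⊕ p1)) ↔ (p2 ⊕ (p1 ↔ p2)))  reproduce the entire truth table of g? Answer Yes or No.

Yes

Evaluate (((p2 → p5) ↔ p2') + ((p4 ⊕ p2)' + (p1' ↔ p2)')') ⊕ (((p5' ⊕ p3)' + (p5' ⊕ p1)) ↔ (p2 ⊕ (p1 ↔ p2))) on each row and compare to g:
  p1=0, p2=0, p3=0, p4=0, p5=0: formula gives 0, g = 0 ✓
  p1=0, p2=0, p3=0, p4=0, p5=1: formula gives 0, g = 0 ✓
  p1=0, p2=0, p3=0, p4=1, p5=0: formula gives 0, g = 0 ✓
  p1=0, p2=0, p3=0, p4=1, p5=1: formula gives 0, g = 0 ✓
  … (the remaining 28 rows also agree.)
No disagreement on any input; they are logically equivalent.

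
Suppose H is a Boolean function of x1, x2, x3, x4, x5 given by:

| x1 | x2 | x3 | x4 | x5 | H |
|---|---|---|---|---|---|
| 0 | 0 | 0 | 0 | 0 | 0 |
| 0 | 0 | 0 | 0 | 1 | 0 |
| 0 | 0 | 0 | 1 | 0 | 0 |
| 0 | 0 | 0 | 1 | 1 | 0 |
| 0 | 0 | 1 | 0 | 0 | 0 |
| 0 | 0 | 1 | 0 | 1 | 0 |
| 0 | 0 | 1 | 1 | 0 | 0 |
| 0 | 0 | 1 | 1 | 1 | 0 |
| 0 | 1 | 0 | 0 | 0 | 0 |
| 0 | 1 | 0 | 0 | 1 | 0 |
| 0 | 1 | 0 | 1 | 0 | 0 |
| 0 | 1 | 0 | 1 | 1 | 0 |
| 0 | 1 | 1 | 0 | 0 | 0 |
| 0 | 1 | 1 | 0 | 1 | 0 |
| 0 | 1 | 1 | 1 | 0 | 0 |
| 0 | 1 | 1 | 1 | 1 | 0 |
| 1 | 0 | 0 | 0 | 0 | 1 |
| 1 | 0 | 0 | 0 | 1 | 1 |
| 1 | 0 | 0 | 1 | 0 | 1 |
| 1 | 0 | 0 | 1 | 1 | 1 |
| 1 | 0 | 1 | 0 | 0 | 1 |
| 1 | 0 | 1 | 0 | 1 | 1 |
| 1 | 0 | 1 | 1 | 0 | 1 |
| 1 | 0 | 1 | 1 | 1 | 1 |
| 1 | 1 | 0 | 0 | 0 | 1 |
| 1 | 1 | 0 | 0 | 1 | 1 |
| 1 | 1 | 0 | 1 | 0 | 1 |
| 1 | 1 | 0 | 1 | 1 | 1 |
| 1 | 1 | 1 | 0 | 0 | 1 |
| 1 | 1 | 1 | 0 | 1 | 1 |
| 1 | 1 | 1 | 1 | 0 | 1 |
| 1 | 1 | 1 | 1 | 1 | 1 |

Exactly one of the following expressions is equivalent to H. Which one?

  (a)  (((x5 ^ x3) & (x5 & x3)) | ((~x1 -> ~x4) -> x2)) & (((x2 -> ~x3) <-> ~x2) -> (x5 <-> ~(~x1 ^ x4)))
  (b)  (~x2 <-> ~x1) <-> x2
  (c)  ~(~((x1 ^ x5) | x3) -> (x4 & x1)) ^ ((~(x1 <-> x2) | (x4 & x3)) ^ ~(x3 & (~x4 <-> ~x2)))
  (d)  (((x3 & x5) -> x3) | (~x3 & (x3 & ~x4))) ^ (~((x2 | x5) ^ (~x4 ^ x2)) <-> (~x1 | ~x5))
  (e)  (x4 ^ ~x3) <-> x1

b

(a) disagrees with H on (0,0,0,1,1) (formula → 1, table → 0); rule it out.
(c) disagrees with H on (0,0,0,0,1) (formula → 1, table → 0); rule it out.
(d) disagrees with H on (0,0,0,0,0) (formula → 1, table → 0); rule it out.
(e) disagrees with H on (0,0,0,1,0) (formula → 1, table → 0); rule it out.
(b) is the remaining candidate, and it agrees with H on all 32 inputs.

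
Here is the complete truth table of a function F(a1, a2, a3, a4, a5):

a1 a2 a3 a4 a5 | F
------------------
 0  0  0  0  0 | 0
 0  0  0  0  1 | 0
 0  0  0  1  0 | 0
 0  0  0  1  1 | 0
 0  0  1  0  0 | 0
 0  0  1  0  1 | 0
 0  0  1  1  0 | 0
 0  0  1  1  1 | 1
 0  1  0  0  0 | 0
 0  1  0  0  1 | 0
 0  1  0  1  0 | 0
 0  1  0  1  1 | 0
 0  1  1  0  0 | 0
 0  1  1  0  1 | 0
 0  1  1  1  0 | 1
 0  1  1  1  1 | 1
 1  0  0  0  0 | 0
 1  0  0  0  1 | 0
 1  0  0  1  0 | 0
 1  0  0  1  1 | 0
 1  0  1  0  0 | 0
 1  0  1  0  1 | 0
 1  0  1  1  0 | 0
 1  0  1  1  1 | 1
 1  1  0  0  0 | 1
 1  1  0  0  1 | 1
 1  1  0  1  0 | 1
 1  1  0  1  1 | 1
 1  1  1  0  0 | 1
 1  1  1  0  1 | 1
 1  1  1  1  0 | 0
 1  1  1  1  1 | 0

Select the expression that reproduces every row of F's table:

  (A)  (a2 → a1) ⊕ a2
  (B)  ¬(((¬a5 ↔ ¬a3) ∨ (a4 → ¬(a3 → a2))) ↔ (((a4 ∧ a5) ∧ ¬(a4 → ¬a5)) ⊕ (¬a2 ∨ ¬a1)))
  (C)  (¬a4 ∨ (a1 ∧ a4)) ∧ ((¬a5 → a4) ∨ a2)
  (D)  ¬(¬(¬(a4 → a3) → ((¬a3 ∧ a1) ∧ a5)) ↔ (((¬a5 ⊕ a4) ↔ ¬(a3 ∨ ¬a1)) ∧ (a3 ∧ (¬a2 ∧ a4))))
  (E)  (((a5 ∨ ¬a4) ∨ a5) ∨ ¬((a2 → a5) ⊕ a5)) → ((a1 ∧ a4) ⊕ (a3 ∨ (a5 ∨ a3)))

B

(A) disagrees with F on (0,0,0,0,0) (formula → 1, table → 0); rule it out.
(C) disagrees with F on (0,0,0,0,1) (formula → 1, table → 0); rule it out.
(D) disagrees with F on (0,0,0,1,0) (formula → 1, table → 0); rule it out.
(E) disagrees with F on (0,0,0,0,1) (formula → 1, table → 0); rule it out.
(B) is the remaining candidate, and it agrees with F on all 32 inputs.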